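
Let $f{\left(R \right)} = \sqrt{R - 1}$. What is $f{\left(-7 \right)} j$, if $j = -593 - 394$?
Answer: $- 1974 i \sqrt{2} \approx - 2791.7 i$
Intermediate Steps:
$f{\left(R \right)} = \sqrt{-1 + R}$
$j = -987$ ($j = -593 - 394 = -987$)
$f{\left(-7 \right)} j = \sqrt{-1 - 7} \left(-987\right) = \sqrt{-8} \left(-987\right) = 2 i \sqrt{2} \left(-987\right) = - 1974 i \sqrt{2}$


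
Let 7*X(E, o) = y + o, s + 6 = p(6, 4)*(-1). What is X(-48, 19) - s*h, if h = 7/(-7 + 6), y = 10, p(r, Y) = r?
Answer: -559/7 ≈ -79.857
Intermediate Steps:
s = -12 (s = -6 + 6*(-1) = -6 - 6 = -12)
h = -7 (h = 7/(-1) = -1*7 = -7)
X(E, o) = 10/7 + o/7 (X(E, o) = (10 + o)/7 = 10/7 + o/7)
X(-48, 19) - s*h = (10/7 + (⅐)*19) - (-12)*(-7) = (10/7 + 19/7) - 1*84 = 29/7 - 84 = -559/7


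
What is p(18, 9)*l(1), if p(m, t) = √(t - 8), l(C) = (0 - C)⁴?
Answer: 1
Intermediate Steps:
l(C) = C⁴ (l(C) = (-C)⁴ = C⁴)
p(m, t) = √(-8 + t)
p(18, 9)*l(1) = √(-8 + 9)*1⁴ = √1*1 = 1*1 = 1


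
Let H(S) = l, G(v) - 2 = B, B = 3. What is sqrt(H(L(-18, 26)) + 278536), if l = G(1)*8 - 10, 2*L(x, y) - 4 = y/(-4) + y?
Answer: sqrt(278566) ≈ 527.79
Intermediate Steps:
G(v) = 5 (G(v) = 2 + 3 = 5)
L(x, y) = 2 + 3*y/8 (L(x, y) = 2 + (y/(-4) + y)/2 = 2 + (y*(-1/4) + y)/2 = 2 + (-y/4 + y)/2 = 2 + (3*y/4)/2 = 2 + 3*y/8)
l = 30 (l = 5*8 - 10 = 40 - 10 = 30)
H(S) = 30
sqrt(H(L(-18, 26)) + 278536) = sqrt(30 + 278536) = sqrt(278566)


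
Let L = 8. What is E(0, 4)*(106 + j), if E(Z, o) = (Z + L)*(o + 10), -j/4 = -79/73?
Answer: 902048/73 ≈ 12357.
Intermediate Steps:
j = 316/73 (j = -(-316)/73 = -4*(-79/73) = 316/73 ≈ 4.3288)
E(Z, o) = (8 + Z)*(10 + o) (E(Z, o) = (Z + 8)*(o + 10) = (8 + Z)*(10 + o))
E(0, 4)*(106 + j) = (80 + 8*4 + 10*0 + 0*4)*(106 + 316/73) = (80 + 32 + 0 + 0)*(8054/73) = 112*(8054/73) = 902048/73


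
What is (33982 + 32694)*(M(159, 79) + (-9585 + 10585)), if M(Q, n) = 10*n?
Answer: 119350040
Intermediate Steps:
(33982 + 32694)*(M(159, 79) + (-9585 + 10585)) = (33982 + 32694)*(10*79 + (-9585 + 10585)) = 66676*(790 + 1000) = 66676*1790 = 119350040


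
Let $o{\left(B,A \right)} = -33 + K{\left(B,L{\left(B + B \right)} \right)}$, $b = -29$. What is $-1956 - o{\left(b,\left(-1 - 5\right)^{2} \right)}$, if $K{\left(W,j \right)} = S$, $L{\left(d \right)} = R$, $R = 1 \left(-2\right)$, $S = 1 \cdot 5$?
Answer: $-1928$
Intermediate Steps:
$S = 5$
$R = -2$
$L{\left(d \right)} = -2$
$K{\left(W,j \right)} = 5$
$o{\left(B,A \right)} = -28$ ($o{\left(B,A \right)} = -33 + 5 = -28$)
$-1956 - o{\left(b,\left(-1 - 5\right)^{2} \right)} = -1956 - -28 = -1956 + 28 = -1928$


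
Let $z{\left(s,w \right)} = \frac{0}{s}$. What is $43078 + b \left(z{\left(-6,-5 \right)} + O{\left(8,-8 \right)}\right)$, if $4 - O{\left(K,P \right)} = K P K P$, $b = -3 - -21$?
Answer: $-30578$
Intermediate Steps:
$z{\left(s,w \right)} = 0$
$b = 18$ ($b = -3 + 21 = 18$)
$O{\left(K,P \right)} = 4 - K^{2} P^{2}$ ($O{\left(K,P \right)} = 4 - K P K P = 4 - K^{2} P^{2}$)
$43078 + b \left(z{\left(-6,-5 \right)} + O{\left(8,-8 \right)}\right) = 43078 + 18 \left(0 + \left(4 - 8^{2} \left(-8\right)^{2}\right)\right) = 43078 + 18 \left(0 + \left(4 - 64 \cdot 64\right)\right) = 43078 + 18 \left(0 + \left(4 - 4096\right)\right) = 43078 + 18 \left(0 - 4092\right) = 43078 + 18 \left(-4092\right) = 43078 - 73656 = -30578$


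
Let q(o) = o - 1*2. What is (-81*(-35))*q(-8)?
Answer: -28350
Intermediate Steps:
q(o) = -2 + o (q(o) = o - 2 = -2 + o)
(-81*(-35))*q(-8) = (-81*(-35))*(-2 - 8) = 2835*(-10) = -28350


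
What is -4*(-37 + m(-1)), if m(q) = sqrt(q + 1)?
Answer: 148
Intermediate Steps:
m(q) = sqrt(1 + q)
-4*(-37 + m(-1)) = -4*(-37 + sqrt(1 - 1)) = -4*(-37 + sqrt(0)) = -4*(-37 + 0) = -4*(-37) = 148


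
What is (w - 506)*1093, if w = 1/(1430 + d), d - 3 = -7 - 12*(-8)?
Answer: -841753183/1522 ≈ -5.5306e+5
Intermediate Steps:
d = 92 (d = 3 + (-7 - 12*(-8)) = 3 + (-7 + 96) = 3 + 89 = 92)
w = 1/1522 (w = 1/(1430 + 92) = 1/1522 ≈ 0.00065703)
(w - 506)*1093 = (1/1522 - 506)*1093 = -770131/1522*1093 = -841753183/1522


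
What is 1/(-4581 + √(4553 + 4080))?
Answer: -4581/20976928 - √8633/20976928 ≈ -0.00022281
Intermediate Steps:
1/(-4581 + √(4553 + 4080)) = 1/(-4581 + √8633)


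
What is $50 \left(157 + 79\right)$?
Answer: $11800$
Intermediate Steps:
$50 \left(157 + 79\right) = 50 \cdot 236 = 11800$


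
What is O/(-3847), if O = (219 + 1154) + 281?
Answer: -1654/3847 ≈ -0.42995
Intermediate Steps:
O = 1654 (O = 1373 + 281 = 1654)
O/(-3847) = 1654/(-3847) = 1654*(-1/3847) = -1654/3847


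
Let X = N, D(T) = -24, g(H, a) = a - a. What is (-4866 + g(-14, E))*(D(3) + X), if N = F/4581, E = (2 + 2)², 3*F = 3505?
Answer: 529302394/4581 ≈ 1.1554e+5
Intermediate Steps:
F = 3505/3 (F = (⅓)*3505 = 3505/3 ≈ 1168.3)
E = 16 (E = 4² = 16)
g(H, a) = 0
N = 3505/13743 (N = (3505/3)/4581 = (3505/3)*(1/4581) = 3505/13743 ≈ 0.25504)
X = 3505/13743 ≈ 0.25504
(-4866 + g(-14, E))*(D(3) + X) = (-4866 + 0)*(-24 + 3505/13743) = -4866*(-326327/13743) = 529302394/4581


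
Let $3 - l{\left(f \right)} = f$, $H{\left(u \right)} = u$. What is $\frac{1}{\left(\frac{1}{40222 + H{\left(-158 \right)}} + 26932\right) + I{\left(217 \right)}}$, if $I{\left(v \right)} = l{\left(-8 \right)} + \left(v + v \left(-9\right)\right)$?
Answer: $\frac{40064}{1009893249} \approx 3.9672 \cdot 10^{-5}$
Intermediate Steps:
$l{\left(f \right)} = 3 - f$
$I{\left(v \right)} = 11 - 8 v$ ($I{\left(v \right)} = \left(3 - -8\right) + \left(v + v \left(-9\right)\right) = \left(3 + 8\right) + \left(v - 9 v\right) = 11 - 8 v$)
$\frac{1}{\left(\frac{1}{40222 + H{\left(-158 \right)}} + 26932\right) + I{\left(217 \right)}} = \frac{1}{\left(\frac{1}{40222 - 158} + 26932\right) + \left(11 - 1736\right)} = \frac{1}{\left(\frac{1}{40064} + 26932\right) + \left(11 - 1736\right)} = \frac{1}{\left(\frac{1}{40064} + 26932\right) - 1725} = \frac{1}{\frac{1079003649}{40064} - 1725} = \frac{1}{\frac{1009893249}{40064}} = \frac{40064}{1009893249}$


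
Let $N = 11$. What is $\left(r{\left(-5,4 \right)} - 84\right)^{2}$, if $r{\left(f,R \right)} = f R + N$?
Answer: $8649$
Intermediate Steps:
$r{\left(f,R \right)} = 11 + R f$ ($r{\left(f,R \right)} = f R + 11 = R f + 11 = 11 + R f$)
$\left(r{\left(-5,4 \right)} - 84\right)^{2} = \left(\left(11 + 4 \left(-5\right)\right) - 84\right)^{2} = \left(\left(11 - 20\right) - 84\right)^{2} = \left(-9 - 84\right)^{2} = \left(-93\right)^{2} = 8649$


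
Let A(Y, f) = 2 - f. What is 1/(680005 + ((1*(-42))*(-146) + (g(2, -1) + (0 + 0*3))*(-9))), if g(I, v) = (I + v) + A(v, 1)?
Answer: 1/686119 ≈ 1.4575e-6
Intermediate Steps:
g(I, v) = 1 + I + v (g(I, v) = (I + v) + (2 - 1*1) = (I + v) + (2 - 1) = (I + v) + 1 = 1 + I + v)
1/(680005 + ((1*(-42))*(-146) + (g(2, -1) + (0 + 0*3))*(-9))) = 1/(680005 + ((1*(-42))*(-146) + ((1 + 2 - 1) + (0 + 0*3))*(-9))) = 1/(680005 + (-42*(-146) + (2 + (0 + 0))*(-9))) = 1/(680005 + (6132 + (2 + 0)*(-9))) = 1/(680005 + (6132 + 2*(-9))) = 1/(680005 + (6132 - 18)) = 1/(680005 + 6114) = 1/686119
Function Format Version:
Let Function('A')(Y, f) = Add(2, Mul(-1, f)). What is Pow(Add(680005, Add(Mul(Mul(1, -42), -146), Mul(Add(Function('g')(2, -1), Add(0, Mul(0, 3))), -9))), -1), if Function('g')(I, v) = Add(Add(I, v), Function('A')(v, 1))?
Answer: Rational(1, 686119) ≈ 1.4575e-6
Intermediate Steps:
Function('g')(I, v) = Add(1, I, v) (Function('g')(I, v) = Add(Add(I, v), Add(2, Mul(-1, 1))) = Add(Add(I, v), Add(2, -1)) = Add(Add(I, v), 1) = Add(1, I, v))
Pow(Add(680005, Add(Mul(Mul(1, -42), -146), Mul(Add(Function('g')(2, -1), Add(0, Mul(0, 3))), -9))), -1) = Pow(Add(680005, Add(Mul(Mul(1, -42), -146), Mul(Add(Add(1, 2, -1), Add(0, Mul(0, 3))), -9))), -1) = Pow(Add(680005, Add(Mul(-42, -146), Mul(Add(2, Add(0, 0)), -9))), -1) = Pow(Add(680005, Add(6132, Mul(Add(2, 0), -9))), -1) = Pow(Add(680005, Add(6132, Mul(2, -9))), -1) = Pow(Add(680005, Add(6132, -18)), -1) = Pow(Add(680005, 6114), -1) = Pow(686119, -1) = Rational(1, 686119)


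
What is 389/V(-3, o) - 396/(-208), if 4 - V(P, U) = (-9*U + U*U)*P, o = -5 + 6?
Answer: -2281/130 ≈ -17.546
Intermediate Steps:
o = 1
V(P, U) = 4 - P*(U² - 9*U) (V(P, U) = 4 - (-9*U + U*U)*P = 4 - (-9*U + U²)*P = 4 - (U² - 9*U)*P = 4 - P*(U² - 9*U))
389/V(-3, o) - 396/(-208) = 389/(4 - 1*(-3)*1² + 9*(-3)*1) - 396/(-208) = 389/(4 - 1*(-3)*1 - 27) - 396*(-1/208) = 389/(4 + 3 - 27) + 99/52 = 389/(-20) + 99/52 = 389*(-1/20) + 99/52 = -389/20 + 99/52 = -2281/130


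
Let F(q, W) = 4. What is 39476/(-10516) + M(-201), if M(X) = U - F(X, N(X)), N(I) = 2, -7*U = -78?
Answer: 62367/18403 ≈ 3.3890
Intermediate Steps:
U = 78/7 (U = -⅐*(-78) = 78/7 ≈ 11.143)
M(X) = 50/7 (M(X) = 78/7 - 1*4 = 78/7 - 4 = 50/7)
39476/(-10516) + M(-201) = 39476/(-10516) + 50/7 = 39476*(-1/10516) + 50/7 = -9869/2629 + 50/7 = 62367/18403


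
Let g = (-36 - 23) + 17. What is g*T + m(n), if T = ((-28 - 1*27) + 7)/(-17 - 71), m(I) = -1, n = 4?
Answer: -263/11 ≈ -23.909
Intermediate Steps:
g = -42 (g = -59 + 17 = -42)
T = 6/11 (T = ((-28 - 27) + 7)/(-88) = (-55 + 7)*(-1/88) = -48*(-1/88) = 6/11 ≈ 0.54545)
g*T + m(n) = -42*6/11 - 1 = -252/11 - 1 = -263/11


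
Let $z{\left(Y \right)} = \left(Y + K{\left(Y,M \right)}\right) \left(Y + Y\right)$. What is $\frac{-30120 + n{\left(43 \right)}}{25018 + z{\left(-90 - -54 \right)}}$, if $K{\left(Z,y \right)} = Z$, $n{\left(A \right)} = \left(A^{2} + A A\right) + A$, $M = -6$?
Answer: $- \frac{26379}{30202} \approx -0.87342$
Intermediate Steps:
$n{\left(A \right)} = A + 2 A^{2}$ ($n{\left(A \right)} = \left(A^{2} + A^{2}\right) + A = 2 A^{2} + A = A + 2 A^{2}$)
$z{\left(Y \right)} = 4 Y^{2}$ ($z{\left(Y \right)} = \left(Y + Y\right) \left(Y + Y\right) = 2 Y 2 Y = 4 Y^{2}$)
$\frac{-30120 + n{\left(43 \right)}}{25018 + z{\left(-90 - -54 \right)}} = \frac{-30120 + 43 \left(1 + 2 \cdot 43\right)}{25018 + 4 \left(-90 - -54\right)^{2}} = \frac{-30120 + 43 \left(1 + 86\right)}{25018 + 4 \left(-90 + 54\right)^{2}} = \frac{-30120 + 43 \cdot 87}{25018 + 4 \left(-36\right)^{2}} = \frac{-30120 + 3741}{25018 + 4 \cdot 1296} = - \frac{26379}{25018 + 5184} = - \frac{26379}{30202}$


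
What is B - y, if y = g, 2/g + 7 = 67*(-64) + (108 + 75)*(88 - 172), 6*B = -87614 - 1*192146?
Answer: -2751019954/59001 ≈ -46627.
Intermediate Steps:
B = -139880/3 (B = (-87614 - 1*192146)/6 = (-87614 - 192146)/6 = (1/6)*(-279760) = -139880/3 ≈ -46627.)
g = -2/19667 (g = 2/(-7 + (67*(-64) + (108 + 75)*(88 - 172))) = 2/(-7 + (-4288 + 183*(-84))) = 2/(-7 + (-4288 - 15372)) = 2/(-7 - 19660) = 2/(-19667) = 2*(-1/19667) = -2/19667 ≈ -0.00010169)
y = -2/19667 ≈ -0.00010169
B - y = -139880/3 - 1*(-2/19667) = -139880/3 + 2/19667 = -2751019954/59001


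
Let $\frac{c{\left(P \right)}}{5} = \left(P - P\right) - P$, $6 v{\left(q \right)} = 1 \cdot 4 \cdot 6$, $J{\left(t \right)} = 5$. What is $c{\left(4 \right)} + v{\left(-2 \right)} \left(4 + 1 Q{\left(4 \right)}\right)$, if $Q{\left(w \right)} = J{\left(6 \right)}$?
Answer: $16$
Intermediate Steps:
$v{\left(q \right)} = 4$ ($v{\left(q \right)} = \frac{1 \cdot 4 \cdot 6}{6} = \frac{4 \cdot 6}{6} = \frac{1}{6} \cdot 24 = 4$)
$Q{\left(w \right)} = 5$
$c{\left(P \right)} = - 5 P$ ($c{\left(P \right)} = 5 \left(\left(P - P\right) - P\right) = 5 \left(0 - P\right) = 5 \left(- P\right) = - 5 P$)
$c{\left(4 \right)} + v{\left(-2 \right)} \left(4 + 1 Q{\left(4 \right)}\right) = \left(-5\right) 4 + 4 \left(4 + 1 \cdot 5\right) = -20 + 4 \left(4 + 5\right) = -20 + 4 \cdot 9 = -20 + 36 = 16$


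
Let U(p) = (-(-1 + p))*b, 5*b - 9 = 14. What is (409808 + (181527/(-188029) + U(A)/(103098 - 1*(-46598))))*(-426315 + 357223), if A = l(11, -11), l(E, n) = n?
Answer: -249053258142970482073/8795996620 ≈ -2.8314e+10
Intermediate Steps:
b = 23/5 (b = 9/5 + (1/5)*14 = 9/5 + 14/5 = 23/5 ≈ 4.6000)
A = -11
U(p) = 23/5 - 23*p/5 (U(p) = -(-1 + p)*(23/5) = (1 - p)*(23/5) = 23/5 - 23*p/5)
(409808 + (181527/(-188029) + U(A)/(103098 - 1*(-46598))))*(-426315 + 357223) = (409808 + (181527/(-188029) + (23/5 - 23/5*(-11))/(103098 - 1*(-46598))))*(-426315 + 357223) = (409808 + (181527*(-1/188029) + (23/5 + 253/5)/(103098 + 46598)))*(-69092) = (409808 + (-181527/188029 + (276/5)/149696))*(-69092) = (409808 + (-181527/188029 + (276/5)*(1/149696)))*(-69092) = (409808 + (-181527/188029 + 69/187120))*(-69092) = (409808 - 33954358239/35183986480)*(-69092) = (14418645177037601/35183986480)*(-69092) = -249053258142970482073/8795996620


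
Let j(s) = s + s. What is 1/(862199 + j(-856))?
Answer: 1/860487 ≈ 1.1621e-6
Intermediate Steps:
j(s) = 2*s
1/(862199 + j(-856)) = 1/(862199 + 2*(-856)) = 1/(862199 - 1712) = 1/860487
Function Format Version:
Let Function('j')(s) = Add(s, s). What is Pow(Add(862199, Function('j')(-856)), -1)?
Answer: Rational(1, 860487) ≈ 1.1621e-6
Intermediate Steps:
Function('j')(s) = Mul(2, s)
Pow(Add(862199, Function('j')(-856)), -1) = Pow(Add(862199, Mul(2, -856)), -1) = Pow(Add(862199, -1712), -1) = Pow(860487, -1) = Rational(1, 860487)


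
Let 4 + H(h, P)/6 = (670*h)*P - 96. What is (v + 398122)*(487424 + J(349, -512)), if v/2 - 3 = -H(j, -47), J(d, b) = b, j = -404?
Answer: -74139262255104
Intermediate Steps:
H(h, P) = -600 + 4020*P*h (H(h, P) = -24 + 6*((670*h)*P - 96) = -24 + 6*(670*P*h - 96) = -24 + 6*(-96 + 670*P*h) = -24 + (-576 + 4020*P*h) = -600 + 4020*P*h)
v = -152662314 (v = 6 + 2*(-(-600 + 4020*(-47)*(-404))) = 6 + 2*(-(-600 + 76331760)) = 6 + 2*(-1*76331160) = 6 + 2*(-76331160) = 6 - 152662320 = -152662314)
(v + 398122)*(487424 + J(349, -512)) = (-152662314 + 398122)*(487424 - 512) = -152264192*486912 = -74139262255104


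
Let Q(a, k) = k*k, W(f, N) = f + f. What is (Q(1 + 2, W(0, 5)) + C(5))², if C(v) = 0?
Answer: 0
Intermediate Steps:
W(f, N) = 2*f
Q(a, k) = k²
(Q(1 + 2, W(0, 5)) + C(5))² = ((2*0)² + 0)² = (0² + 0)² = (0 + 0)² = 0² = 0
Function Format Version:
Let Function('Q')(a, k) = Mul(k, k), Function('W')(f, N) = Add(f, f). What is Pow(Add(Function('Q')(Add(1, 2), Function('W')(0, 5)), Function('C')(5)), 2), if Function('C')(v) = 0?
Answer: 0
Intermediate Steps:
Function('W')(f, N) = Mul(2, f)
Function('Q')(a, k) = Pow(k, 2)
Pow(Add(Function('Q')(Add(1, 2), Function('W')(0, 5)), Function('C')(5)), 2) = Pow(Add(Pow(Mul(2, 0), 2), 0), 2) = Pow(Add(Pow(0, 2), 0), 2) = Pow(Add(0, 0), 2) = Pow(0, 2) = 0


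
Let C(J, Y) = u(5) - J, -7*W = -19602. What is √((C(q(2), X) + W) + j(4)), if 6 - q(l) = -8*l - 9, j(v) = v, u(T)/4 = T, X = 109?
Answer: √136871/7 ≈ 52.852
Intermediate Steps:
u(T) = 4*T
W = 19602/7 (W = -⅐*(-19602) = 19602/7 ≈ 2800.3)
q(l) = 15 + 8*l (q(l) = 6 - (-8*l - 9) = 6 - (-9 - 8*l) = 6 + (9 + 8*l) = 15 + 8*l)
C(J, Y) = 20 - J (C(J, Y) = 4*5 - J = 20 - J)
√((C(q(2), X) + W) + j(4)) = √(((20 - (15 + 8*2)) + 19602/7) + 4) = √(((20 - (15 + 16)) + 19602/7) + 4) = √(((20 - 1*31) + 19602/7) + 4) = √(((20 - 31) + 19602/7) + 4) = √((-11 + 19602/7) + 4) = √(19525/7 + 4) = √(19553/7) = √136871/7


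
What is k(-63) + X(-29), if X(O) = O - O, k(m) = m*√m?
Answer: -189*I*√7 ≈ -500.05*I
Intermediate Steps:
k(m) = m^(3/2)
X(O) = 0
k(-63) + X(-29) = (-63)^(3/2) + 0 = -189*I*√7 + 0 = -189*I*√7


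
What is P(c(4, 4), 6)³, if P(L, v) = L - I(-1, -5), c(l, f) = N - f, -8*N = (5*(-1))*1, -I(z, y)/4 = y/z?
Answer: 2352637/512 ≈ 4595.0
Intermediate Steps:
I(z, y) = -4*y/z
N = 5/8 (N = -5*(-1)/8 = -(-5)/8 = -⅛*(-5) = 5/8 ≈ 0.62500)
c(l, f) = 5/8 - f
P(L, v) = 20 + L (P(L, v) = L - (-4)*(-5)/(-1) = L - (-4)*(-5)*(-1) = L - 1*(-20) = L + 20 = 20 + L)
P(c(4, 4), 6)³ = (20 + (5/8 - 1*4))³ = (20 + (5/8 - 4))³ = (20 - 27/8)³ = (133/8)³ = 2352637/512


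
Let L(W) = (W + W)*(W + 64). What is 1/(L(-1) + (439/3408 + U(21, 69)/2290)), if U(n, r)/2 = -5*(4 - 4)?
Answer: -3408/428969 ≈ -0.0079446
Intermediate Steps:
U(n, r) = 0 (U(n, r) = 2*(-5*(4 - 4)) = 2*(-5*0) = 2*0 = 0)
L(W) = 2*W*(64 + W) (L(W) = (2*W)*(64 + W) = 2*W*(64 + W))
1/(L(-1) + (439/3408 + U(21, 69)/2290)) = 1/(2*(-1)*(64 - 1) + (439/3408 + 0/2290)) = 1/(2*(-1)*63 + (439*(1/3408) + 0*(1/2290))) = 1/(-126 + (439/3408 + 0)) = 1/(-126 + 439/3408) = 1/(-428969/3408) = -3408/428969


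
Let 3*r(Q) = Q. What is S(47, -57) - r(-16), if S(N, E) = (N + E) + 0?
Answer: -14/3 ≈ -4.6667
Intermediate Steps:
r(Q) = Q/3
S(N, E) = E + N (S(N, E) = (E + N) + 0 = E + N)
S(47, -57) - r(-16) = (-57 + 47) - (-16)/3 = -10 - 1*(-16/3) = -10 + 16/3 = -14/3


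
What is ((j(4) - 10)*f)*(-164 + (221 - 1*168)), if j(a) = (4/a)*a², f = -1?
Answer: 666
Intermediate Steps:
j(a) = 4*a
((j(4) - 10)*f)*(-164 + (221 - 1*168)) = ((4*4 - 10)*(-1))*(-164 + (221 - 1*168)) = ((16 - 10)*(-1))*(-164 + (221 - 168)) = (6*(-1))*(-164 + 53) = -6*(-111) = 666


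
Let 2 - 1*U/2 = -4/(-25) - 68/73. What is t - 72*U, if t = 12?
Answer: -706452/1825 ≈ -387.10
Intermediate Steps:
U = 10116/1825 (U = 4 - 2*(-4/(-25) - 68/73) = 4 - 2*(-4*(-1/25) - 68*1/73) = 4 - 2*(4/25 - 68/73) = 4 - 2*(-1408/1825) = 4 + 2816/1825 = 10116/1825 ≈ 5.5430)
t - 72*U = 12 - 72*10116/1825 = 12 - 728352/1825 = -706452/1825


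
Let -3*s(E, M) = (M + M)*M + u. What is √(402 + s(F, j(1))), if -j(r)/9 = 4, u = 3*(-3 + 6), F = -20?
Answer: I*√465 ≈ 21.564*I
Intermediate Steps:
u = 9 (u = 3*3 = 9)
j(r) = -36 (j(r) = -9*4 = -36)
s(E, M) = -3 - 2*M²/3 (s(E, M) = -((M + M)*M + 9)/3 = -((2*M)*M + 9)/3 = -(2*M² + 9)/3 = -(9 + 2*M²)/3 = -3 - 2*M²/3)
√(402 + s(F, j(1))) = √(402 + (-3 - ⅔*(-36)²)) = √(402 + (-3 - ⅔*1296)) = √(402 + (-3 - 864)) = √(402 - 867) = √(-465) = I*√465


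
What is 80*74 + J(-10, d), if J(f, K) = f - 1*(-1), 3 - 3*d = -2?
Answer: 5911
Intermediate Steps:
d = 5/3 (d = 1 - 1/3*(-2) = 1 + 2/3 = 5/3 ≈ 1.6667)
J(f, K) = 1 + f (J(f, K) = f + 1 = 1 + f)
80*74 + J(-10, d) = 80*74 + (1 - 10) = 5920 - 9 = 5911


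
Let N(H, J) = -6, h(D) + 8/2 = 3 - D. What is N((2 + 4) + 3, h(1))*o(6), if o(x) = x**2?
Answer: -216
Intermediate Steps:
h(D) = -1 - D (h(D) = -4 + (3 - D) = -1 - D)
N((2 + 4) + 3, h(1))*o(6) = -6*6**2 = -6*36 = -216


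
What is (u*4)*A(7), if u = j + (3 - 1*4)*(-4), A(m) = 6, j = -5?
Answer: -24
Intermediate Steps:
u = -1 (u = -5 + (3 - 1*4)*(-4) = -5 + (3 - 4)*(-4) = -5 - 1*(-4) = -5 + 4 = -1)
(u*4)*A(7) = -1*4*6 = -4*6 = -24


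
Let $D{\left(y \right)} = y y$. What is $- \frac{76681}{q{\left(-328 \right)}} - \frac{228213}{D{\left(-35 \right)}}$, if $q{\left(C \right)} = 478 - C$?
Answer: $- \frac{277873903}{987350} \approx -281.43$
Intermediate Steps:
$D{\left(y \right)} = y^{2}$
$- \frac{76681}{q{\left(-328 \right)}} - \frac{228213}{D{\left(-35 \right)}} = - \frac{76681}{478 - -328} - \frac{228213}{\left(-35\right)^{2}} = - \frac{76681}{478 + 328} - \frac{228213}{1225} = - \frac{76681}{806} - \frac{228213}{1225} = - \frac{277873903}{987350}$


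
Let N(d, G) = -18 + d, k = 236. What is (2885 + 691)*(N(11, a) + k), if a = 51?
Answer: 818904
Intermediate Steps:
(2885 + 691)*(N(11, a) + k) = (2885 + 691)*((-18 + 11) + 236) = 3576*(-7 + 236) = 3576*229 = 818904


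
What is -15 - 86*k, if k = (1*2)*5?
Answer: -875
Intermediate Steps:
k = 10 (k = 2*5 = 10)
-15 - 86*k = -15 - 86*10 = -15 - 860 = -875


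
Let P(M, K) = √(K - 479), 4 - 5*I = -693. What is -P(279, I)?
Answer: -I*√8490/5 ≈ -18.428*I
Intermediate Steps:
I = 697/5 (I = ⅘ - ⅕*(-693) = ⅘ + 693/5 = 697/5 ≈ 139.40)
P(M, K) = √(-479 + K)
-P(279, I) = -√(-479 + 697/5) = -√(-1698/5) = -I*√8490/5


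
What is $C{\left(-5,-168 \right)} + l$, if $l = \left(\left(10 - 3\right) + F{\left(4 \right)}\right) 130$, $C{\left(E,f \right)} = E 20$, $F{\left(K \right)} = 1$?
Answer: $940$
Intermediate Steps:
$C{\left(E,f \right)} = 20 E$
$l = 1040$ ($l = \left(\left(10 - 3\right) + 1\right) 130 = \left(7 + 1\right) 130 = 8 \cdot 130 = 1040$)
$C{\left(-5,-168 \right)} + l = 20 \left(-5\right) + 1040 = -100 + 1040 = 940$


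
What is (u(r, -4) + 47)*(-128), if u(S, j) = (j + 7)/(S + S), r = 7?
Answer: -42304/7 ≈ -6043.4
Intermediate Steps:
u(S, j) = (7 + j)/(2*S) (u(S, j) = (7 + j)/((2*S)) = (7 + j)*(1/(2*S)) = (7 + j)/(2*S))
(u(r, -4) + 47)*(-128) = ((1/2)*(7 - 4)/7 + 47)*(-128) = ((1/2)*(1/7)*3 + 47)*(-128) = (3/14 + 47)*(-128) = (661/14)*(-128) = -42304/7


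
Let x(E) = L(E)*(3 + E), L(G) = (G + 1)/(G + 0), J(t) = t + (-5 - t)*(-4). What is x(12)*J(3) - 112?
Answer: 1827/4 ≈ 456.75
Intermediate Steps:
J(t) = 20 + 5*t (J(t) = t + (20 + 4*t) = 20 + 5*t)
L(G) = (1 + G)/G
x(E) = (1 + E)*(3 + E)/E (x(E) = ((1 + E)/E)*(3 + E) = (1 + E)*(3 + E)/E)
x(12)*J(3) - 112 = (4 + 12 + 3/12)*(20 + 5*3) - 112 = (4 + 12 + 3*(1/12))*(20 + 15) - 112 = (4 + 12 + 1/4)*35 - 112 = (65/4)*35 - 112 = 2275/4 - 112 = 1827/4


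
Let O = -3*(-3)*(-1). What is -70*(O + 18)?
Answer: -630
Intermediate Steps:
O = -9 (O = 9*(-1) = -9)
-70*(O + 18) = -70*(-9 + 18) = -70*9 = -630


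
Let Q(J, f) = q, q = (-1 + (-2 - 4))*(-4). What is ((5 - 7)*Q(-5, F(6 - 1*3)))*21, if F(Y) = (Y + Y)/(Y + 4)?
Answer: -1176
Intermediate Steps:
q = 28 (q = (-1 - 6)*(-4) = -7*(-4) = 28)
F(Y) = 2*Y/(4 + Y) (F(Y) = (2*Y)/(4 + Y) = 2*Y/(4 + Y))
Q(J, f) = 28
((5 - 7)*Q(-5, F(6 - 1*3)))*21 = ((5 - 7)*28)*21 = -2*28*21 = -56*21 = -1176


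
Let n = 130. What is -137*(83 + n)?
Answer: -29181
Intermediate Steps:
-137*(83 + n) = -137*(83 + 130) = -137*213 = -29181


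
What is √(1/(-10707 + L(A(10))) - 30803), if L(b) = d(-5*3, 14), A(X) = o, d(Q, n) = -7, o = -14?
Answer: I*√3535870096902/10714 ≈ 175.51*I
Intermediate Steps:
A(X) = -14
L(b) = -7
√(1/(-10707 + L(A(10))) - 30803) = √(1/(-10707 - 7) - 30803) = √(1/(-10714) - 30803) = √(-1/10714 - 30803) = √(-330023343/10714) = I*√3535870096902/10714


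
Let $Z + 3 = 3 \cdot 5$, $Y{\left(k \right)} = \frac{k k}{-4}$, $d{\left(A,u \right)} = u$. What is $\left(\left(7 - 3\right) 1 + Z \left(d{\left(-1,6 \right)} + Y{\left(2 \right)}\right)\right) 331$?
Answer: $21184$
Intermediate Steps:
$Y{\left(k \right)} = - \frac{k^{2}}{4}$ ($Y{\left(k \right)} = k^{2} \left(- \frac{1}{4}\right) = - \frac{k^{2}}{4}$)
$Z = 12$ ($Z = -3 + 3 \cdot 5 = -3 + 15 = 12$)
$\left(\left(7 - 3\right) 1 + Z \left(d{\left(-1,6 \right)} + Y{\left(2 \right)}\right)\right) 331 = \left(\left(7 - 3\right) 1 + 12 \left(6 - \frac{2^{2}}{4}\right)\right) 331 = \left(4 \cdot 1 + 12 \left(6 - 1\right)\right) 331 = \left(4 + 12 \left(6 - 1\right)\right) 331 = \left(4 + 12 \cdot 5\right) 331 = \left(4 + 60\right) 331 = 64 \cdot 331 = 21184$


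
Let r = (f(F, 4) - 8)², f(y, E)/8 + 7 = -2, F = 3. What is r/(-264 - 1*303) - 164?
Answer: -99388/567 ≈ -175.29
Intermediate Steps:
f(y, E) = -72 (f(y, E) = -56 + 8*(-2) = -56 - 16 = -72)
r = 6400 (r = (-72 - 8)² = (-80)² = 6400)
r/(-264 - 1*303) - 164 = 6400/(-264 - 1*303) - 164 = 6400/(-264 - 303) - 164 = 6400/(-567) - 164 = -1/567*6400 - 164 = -6400/567 - 164 = -99388/567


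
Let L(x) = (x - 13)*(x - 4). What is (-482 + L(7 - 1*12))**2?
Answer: 102400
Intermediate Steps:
L(x) = (-13 + x)*(-4 + x)
(-482 + L(7 - 1*12))**2 = (-482 + (52 + (7 - 1*12)**2 - 17*(7 - 1*12)))**2 = (-482 + (52 + (7 - 12)**2 - 17*(7 - 12)))**2 = (-482 + (52 + (-5)**2 - 17*(-5)))**2 = (-482 + (52 + 25 + 85))**2 = (-482 + 162)**2 = (-320)**2 = 102400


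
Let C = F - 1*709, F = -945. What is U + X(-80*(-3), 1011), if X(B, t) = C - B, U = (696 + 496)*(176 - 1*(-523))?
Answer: 831314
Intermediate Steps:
U = 833208 (U = 1192*(176 + 523) = 1192*699 = 833208)
C = -1654 (C = -945 - 1*709 = -945 - 709 = -1654)
X(B, t) = -1654 - B
U + X(-80*(-3), 1011) = 833208 + (-1654 - (-80)*(-3)) = 833208 + (-1654 - 1*240) = 833208 + (-1654 - 240) = 833208 - 1894 = 831314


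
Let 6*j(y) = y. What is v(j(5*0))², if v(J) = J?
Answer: 0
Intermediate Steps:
j(y) = y/6
v(j(5*0))² = ((5*0)/6)² = ((⅙)*0)² = 0² = 0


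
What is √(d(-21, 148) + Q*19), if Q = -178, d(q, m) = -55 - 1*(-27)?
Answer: I*√3410 ≈ 58.395*I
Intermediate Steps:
d(q, m) = -28 (d(q, m) = -55 + 27 = -28)
√(d(-21, 148) + Q*19) = √(-28 - 178*19) = √(-28 - 3382) = √(-3410) = I*√3410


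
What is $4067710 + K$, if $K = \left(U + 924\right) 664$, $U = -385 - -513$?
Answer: $4766238$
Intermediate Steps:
$U = 128$ ($U = -385 + 513 = 128$)
$K = 698528$ ($K = \left(128 + 924\right) 664 = 1052 \cdot 664 = 698528$)
$4067710 + K = 4067710 + 698528 = 4766238$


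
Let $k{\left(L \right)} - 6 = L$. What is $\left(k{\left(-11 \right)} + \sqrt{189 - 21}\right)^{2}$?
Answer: $193 - 20 \sqrt{42} \approx 63.385$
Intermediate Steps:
$k{\left(L \right)} = 6 + L$
$\left(k{\left(-11 \right)} + \sqrt{189 - 21}\right)^{2} = \left(\left(6 - 11\right) + \sqrt{189 - 21}\right)^{2} = \left(-5 + \sqrt{168}\right)^{2} = \left(-5 + 2 \sqrt{42}\right)^{2}$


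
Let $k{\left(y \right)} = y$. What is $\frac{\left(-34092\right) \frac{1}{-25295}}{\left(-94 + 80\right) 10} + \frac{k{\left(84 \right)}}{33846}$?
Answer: $- \frac{35683693}{4994118325} \approx -0.0071451$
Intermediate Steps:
$\frac{\left(-34092\right) \frac{1}{-25295}}{\left(-94 + 80\right) 10} + \frac{k{\left(84 \right)}}{33846} = \frac{\left(-34092\right) \frac{1}{-25295}}{\left(-94 + 80\right) 10} + \frac{84}{33846} = \frac{\left(-34092\right) \left(- \frac{1}{25295}\right)}{\left(-14\right) 10} + 84 \cdot \frac{1}{33846} = \frac{34092}{25295 \left(-140\right)} + \frac{14}{5641} = \frac{34092}{25295} \left(- \frac{1}{140}\right) + \frac{14}{5641} = - \frac{8523}{885325} + \frac{14}{5641} = - \frac{35683693}{4994118325}$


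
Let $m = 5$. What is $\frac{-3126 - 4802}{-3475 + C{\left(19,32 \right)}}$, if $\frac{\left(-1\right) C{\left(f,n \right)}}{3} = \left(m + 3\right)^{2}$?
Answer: $\frac{7928}{3667} \approx 2.162$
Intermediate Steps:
$C{\left(f,n \right)} = -192$ ($C{\left(f,n \right)} = - 3 \left(5 + 3\right)^{2} = - 3 \cdot 8^{2} = \left(-3\right) 64 = -192$)
$\frac{-3126 - 4802}{-3475 + C{\left(19,32 \right)}} = \frac{-3126 - 4802}{-3475 - 192} = - \frac{7928}{-3667} = \left(-7928\right) \left(- \frac{1}{3667}\right) = \frac{7928}{3667}$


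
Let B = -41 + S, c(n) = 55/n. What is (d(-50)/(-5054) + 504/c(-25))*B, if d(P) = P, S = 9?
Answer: 203768480/27797 ≈ 7330.6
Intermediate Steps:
B = -32 (B = -41 + 9 = -32)
(d(-50)/(-5054) + 504/c(-25))*B = (-50/(-5054) + 504/((55/(-25))))*(-32) = (-50*(-1/5054) + 504/((55*(-1/25))))*(-32) = (25/2527 + 504/(-11/5))*(-32) = (25/2527 + 504*(-5/11))*(-32) = (25/2527 - 2520/11)*(-32) = -6367765/27797*(-32) = 203768480/27797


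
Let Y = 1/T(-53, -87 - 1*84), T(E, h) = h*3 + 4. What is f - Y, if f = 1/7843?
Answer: 8352/3992087 ≈ 0.0020921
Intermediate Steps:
T(E, h) = 4 + 3*h (T(E, h) = 3*h + 4 = 4 + 3*h)
f = 1/7843 ≈ 0.00012750
Y = -1/509 (Y = 1/(4 + 3*(-87 - 1*84)) = 1/(4 + 3*(-87 - 84)) = 1/(4 + 3*(-171)) = 1/(4 - 513) = 1/(-509) = -1/509 ≈ -0.0019646)
f - Y = 1/7843 - 1*(-1/509) = 1/7843 + 1/509 = 8352/3992087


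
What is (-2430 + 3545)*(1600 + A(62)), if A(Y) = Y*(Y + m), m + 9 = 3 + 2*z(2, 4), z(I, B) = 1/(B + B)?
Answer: 11345125/2 ≈ 5.6726e+6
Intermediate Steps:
z(I, B) = 1/(2*B)
m = -23/4 (m = -9 + (3 + 2*((½)/4)) = -9 + (3 + 2*((½)*(¼))) = -9 + (3 + 2*(⅛)) = -9 + (3 + ¼) = -9 + 13/4 = -23/4 ≈ -5.7500)
A(Y) = Y*(-23/4 + Y) (A(Y) = Y*(Y - 23/4) = Y*(-23/4 + Y))
(-2430 + 3545)*(1600 + A(62)) = (-2430 + 3545)*(1600 + (¼)*62*(-23 + 4*62)) = 1115*(1600 + (¼)*62*(-23 + 248)) = 1115*(1600 + (¼)*62*225) = 1115*(1600 + 6975/2) = 1115*(10175/2) = 11345125/2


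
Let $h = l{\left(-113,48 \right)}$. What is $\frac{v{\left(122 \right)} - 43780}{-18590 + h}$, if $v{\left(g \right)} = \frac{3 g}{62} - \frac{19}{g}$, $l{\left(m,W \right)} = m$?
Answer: $\frac{165554223}{70734746} \approx 2.3405$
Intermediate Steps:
$h = -113$
$v{\left(g \right)} = - \frac{19}{g} + \frac{3 g}{62}$ ($v{\left(g \right)} = 3 g \frac{1}{62} - \frac{19}{g} = \frac{3 g}{62} - \frac{19}{g} = - \frac{19}{g} + \frac{3 g}{62}$)
$\frac{v{\left(122 \right)} - 43780}{-18590 + h} = \frac{\left(- \frac{19}{122} + \frac{3}{62} \cdot 122\right) - 43780}{-18590 - 113} = \frac{\left(\left(-19\right) \frac{1}{122} + \frac{183}{31}\right) - 43780}{-18703} = \left(\left(- \frac{19}{122} + \frac{183}{31}\right) - 43780\right) \left(- \frac{1}{18703}\right) = \left(\frac{21737}{3782} - 43780\right) \left(- \frac{1}{18703}\right) = \left(- \frac{165554223}{3782}\right) \left(- \frac{1}{18703}\right) = \frac{165554223}{70734746}$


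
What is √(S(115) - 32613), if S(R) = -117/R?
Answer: 2*I*√107830095/115 ≈ 180.59*I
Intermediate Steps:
√(S(115) - 32613) = √(-117/115 - 32613) = √(-3750612/115) = 2*I*√107830095/115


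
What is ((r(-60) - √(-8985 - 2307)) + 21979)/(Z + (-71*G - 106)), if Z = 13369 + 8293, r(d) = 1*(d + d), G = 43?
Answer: 21859/18503 - 2*I*√2823/18503 ≈ 1.1814 - 0.0057431*I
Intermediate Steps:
r(d) = 2*d (r(d) = 1*(2*d) = 2*d)
Z = 21662
((r(-60) - √(-8985 - 2307)) + 21979)/(Z + (-71*G - 106)) = ((2*(-60) - √(-8985 - 2307)) + 21979)/(21662 + (-71*43 - 106)) = ((-120 - √(-11292)) + 21979)/(21662 + (-3053 - 106)) = ((-120 - 2*I*√2823) + 21979)/(21662 - 3159) = ((-120 - 2*I*√2823) + 21979)/18503 = (21859 - 2*I*√2823)*(1/18503) = 21859/18503 - 2*I*√2823/18503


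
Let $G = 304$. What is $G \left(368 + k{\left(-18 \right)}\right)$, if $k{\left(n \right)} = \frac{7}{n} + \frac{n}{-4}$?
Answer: $\frac{1018096}{9} \approx 1.1312 \cdot 10^{5}$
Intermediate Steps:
$k{\left(n \right)} = \frac{7}{n} - \frac{n}{4}$ ($k{\left(n \right)} = \frac{7}{n} + n \left(- \frac{1}{4}\right) = \frac{7}{n} - \frac{n}{4}$)
$G \left(368 + k{\left(-18 \right)}\right) = 304 \left(368 + \left(\frac{7}{-18} - - \frac{9}{2}\right)\right) = 304 \left(368 + \left(7 \left(- \frac{1}{18}\right) + \frac{9}{2}\right)\right) = 304 \left(368 + \left(- \frac{7}{18} + \frac{9}{2}\right)\right) = 304 \left(368 + \frac{37}{9}\right) = 304 \cdot \frac{3349}{9} = \frac{1018096}{9}$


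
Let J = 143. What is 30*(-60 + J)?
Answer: 2490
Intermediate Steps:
30*(-60 + J) = 30*(-60 + 143) = 30*83 = 2490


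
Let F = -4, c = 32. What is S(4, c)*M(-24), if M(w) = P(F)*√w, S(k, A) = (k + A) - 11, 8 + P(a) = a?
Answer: -600*I*√6 ≈ -1469.7*I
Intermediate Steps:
P(a) = -8 + a
S(k, A) = -11 + A + k (S(k, A) = (A + k) - 11 = -11 + A + k)
M(w) = -12*√w (M(w) = (-8 - 4)*√w = -12*√w)
S(4, c)*M(-24) = (-11 + 32 + 4)*(-24*I*√6) = 25*(-24*I*√6) = -600*I*√6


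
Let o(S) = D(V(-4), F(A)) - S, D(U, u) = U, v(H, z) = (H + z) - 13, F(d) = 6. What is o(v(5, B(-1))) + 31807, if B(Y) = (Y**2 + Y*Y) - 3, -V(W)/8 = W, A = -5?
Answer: 31848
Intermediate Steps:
V(W) = -8*W
B(Y) = -3 + 2*Y**2 (B(Y) = (Y**2 + Y**2) - 3 = 2*Y**2 - 3 = -3 + 2*Y**2)
v(H, z) = -13 + H + z
o(S) = 32 - S (o(S) = -8*(-4) - S = 32 - S)
o(v(5, B(-1))) + 31807 = (32 - (-13 + 5 + (-3 + 2*(-1)**2))) + 31807 = (32 - (-13 + 5 + (-3 + 2*1))) + 31807 = (32 - (-13 + 5 + (-3 + 2))) + 31807 = (32 - (-13 + 5 - 1)) + 31807 = (32 - 1*(-9)) + 31807 = (32 + 9) + 31807 = 41 + 31807 = 31848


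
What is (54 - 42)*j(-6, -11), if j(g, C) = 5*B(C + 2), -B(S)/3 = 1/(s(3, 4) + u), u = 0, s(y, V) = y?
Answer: -60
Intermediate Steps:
B(S) = -1 (B(S) = -3/(3 + 0) = -3/3 = -3*⅓ = -1)
j(g, C) = -5 (j(g, C) = 5*(-1) = -5)
(54 - 42)*j(-6, -11) = (54 - 42)*(-5) = 12*(-5) = -60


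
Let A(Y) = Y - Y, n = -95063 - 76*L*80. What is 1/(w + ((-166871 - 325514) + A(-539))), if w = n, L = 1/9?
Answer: -9/5293112 ≈ -1.7003e-6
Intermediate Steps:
L = ⅑ ≈ 0.11111
n = -861647/9 (n = -95063 - 76*(⅑)*80 = -95063 - 76*80/9 = -95063 - 1*6080/9 = -95063 - 6080/9 = -861647/9 ≈ -95739.)
w = -861647/9 ≈ -95739.
A(Y) = 0
1/(w + ((-166871 - 325514) + A(-539))) = 1/(-861647/9 + ((-166871 - 325514) + 0)) = 1/(-861647/9 + (-492385 + 0)) = 1/(-861647/9 - 492385) = 1/(-5293112/9) = -9/5293112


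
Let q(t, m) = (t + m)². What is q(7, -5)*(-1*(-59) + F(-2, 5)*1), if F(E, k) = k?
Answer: 256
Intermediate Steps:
q(t, m) = (m + t)²
q(7, -5)*(-1*(-59) + F(-2, 5)*1) = (-5 + 7)²*(-1*(-59) + 5*1) = 2²*(59 + 5) = 4*64 = 256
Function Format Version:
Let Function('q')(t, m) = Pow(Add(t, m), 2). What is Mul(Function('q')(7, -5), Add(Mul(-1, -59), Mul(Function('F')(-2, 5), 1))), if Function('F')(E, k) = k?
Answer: 256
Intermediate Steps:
Function('q')(t, m) = Pow(Add(m, t), 2)
Mul(Function('q')(7, -5), Add(Mul(-1, -59), Mul(Function('F')(-2, 5), 1))) = Mul(Pow(Add(-5, 7), 2), Add(Mul(-1, -59), Mul(5, 1))) = Mul(Pow(2, 2), Add(59, 5)) = Mul(4, 64) = 256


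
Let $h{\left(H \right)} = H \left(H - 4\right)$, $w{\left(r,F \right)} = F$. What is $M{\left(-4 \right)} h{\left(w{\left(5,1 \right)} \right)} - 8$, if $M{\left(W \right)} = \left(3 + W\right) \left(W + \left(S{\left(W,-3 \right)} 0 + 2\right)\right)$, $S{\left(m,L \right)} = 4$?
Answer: $-14$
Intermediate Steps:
$h{\left(H \right)} = H \left(-4 + H\right)$
$M{\left(W \right)} = \left(2 + W\right) \left(3 + W\right)$ ($M{\left(W \right)} = \left(3 + W\right) \left(W + \left(4 \cdot 0 + 2\right)\right) = \left(3 + W\right) \left(W + \left(0 + 2\right)\right) = \left(3 + W\right) \left(W + 2\right) = \left(3 + W\right) \left(2 + W\right) = \left(2 + W\right) \left(3 + W\right)$)
$M{\left(-4 \right)} h{\left(w{\left(5,1 \right)} \right)} - 8 = \left(6 + \left(-4\right)^{2} + 5 \left(-4\right)\right) 1 \left(-4 + 1\right) - 8 = \left(6 + 16 - 20\right) 1 \left(-3\right) - 8 = 2 \left(-3\right) - 8 = -6 - 8 = -14$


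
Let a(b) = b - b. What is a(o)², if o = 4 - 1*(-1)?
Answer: 0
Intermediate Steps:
o = 5 (o = 4 + 1 = 5)
a(b) = 0
a(o)² = 0² = 0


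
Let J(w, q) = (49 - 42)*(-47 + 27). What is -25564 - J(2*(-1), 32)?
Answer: -25424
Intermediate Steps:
J(w, q) = -140 (J(w, q) = 7*(-20) = -140)
-25564 - J(2*(-1), 32) = -25564 - 1*(-140) = -25564 + 140 = -25424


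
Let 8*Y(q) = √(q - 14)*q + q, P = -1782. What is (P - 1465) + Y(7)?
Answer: -25969/8 + 7*I*√7/8 ≈ -3246.1 + 2.315*I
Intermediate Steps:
Y(q) = q/8 + q*√(-14 + q)/8 (Y(q) = (√(q - 14)*q + q)/8 = (√(-14 + q)*q + q)/8 = (q*√(-14 + q) + q)/8 = (q + q*√(-14 + q))/8 = q/8 + q*√(-14 + q)/8)
(P - 1465) + Y(7) = (-1782 - 1465) + (⅛)*7*(1 + √(-14 + 7)) = -3247 + (⅛)*7*(1 + √(-7)) = -3247 + (⅛)*7*(1 + I*√7) = -3247 + (7/8 + 7*I*√7/8) = -25969/8 + 7*I*√7/8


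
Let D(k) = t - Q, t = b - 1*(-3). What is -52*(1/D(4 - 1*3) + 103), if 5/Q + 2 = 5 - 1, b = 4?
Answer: -48308/9 ≈ -5367.6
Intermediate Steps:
t = 7 (t = 4 - 1*(-3) = 4 + 3 = 7)
Q = 5/2 (Q = 5/(-2 + (5 - 1)) = 5/(-2 + 4) = 5/2 ≈ 2.5000)
D(k) = 9/2 (D(k) = 7 - 1*5/2 = 7 - 5/2 = 9/2)
-52*(1/D(4 - 1*3) + 103) = -52*(1/(9/2) + 103) = -52*(2/9 + 103) = -52*929/9 = -48308/9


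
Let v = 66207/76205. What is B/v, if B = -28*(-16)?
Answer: 34139840/66207 ≈ 515.65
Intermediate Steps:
v = 66207/76205 (v = 66207*(1/76205) = 66207/76205 ≈ 0.86880)
B = 448
B/v = 448/(66207/76205) = 448*(76205/66207) = 34139840/66207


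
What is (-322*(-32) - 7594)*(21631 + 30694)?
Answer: 141800750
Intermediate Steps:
(-322*(-32) - 7594)*(21631 + 30694) = (10304 - 7594)*52325 = 2710*52325 = 141800750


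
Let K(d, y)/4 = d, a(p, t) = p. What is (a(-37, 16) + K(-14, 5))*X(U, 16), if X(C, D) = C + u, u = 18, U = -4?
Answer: -1302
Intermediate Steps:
X(C, D) = 18 + C (X(C, D) = C + 18 = 18 + C)
K(d, y) = 4*d
(a(-37, 16) + K(-14, 5))*X(U, 16) = (-37 + 4*(-14))*(18 - 4) = (-37 - 56)*14 = -93*14 = -1302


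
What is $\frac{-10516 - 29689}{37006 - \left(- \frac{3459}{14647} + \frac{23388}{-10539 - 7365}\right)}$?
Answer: $- \frac{175722578284}{161747563155} \approx -1.0864$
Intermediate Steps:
$\frac{-10516 - 29689}{37006 - \left(- \frac{3459}{14647} + \frac{23388}{-10539 - 7365}\right)} = - \frac{40205}{37006 + \left(- \frac{23388}{-17904} + 3459 \cdot \frac{1}{14647}\right)} = - \frac{40205}{37006 + \left(\left(-23388\right) \left(- \frac{1}{17904}\right) + \frac{3459}{14647}\right)} = - \frac{40205}{37006 + \left(\frac{1949}{1492} + \frac{3459}{14647}\right)} = - \frac{40205}{37006 + \frac{33707831}{21853324}} = - \frac{40205}{\frac{808737815775}{21853324}} = \left(-40205\right) \frac{21853324}{808737815775} = - \frac{175722578284}{161747563155}$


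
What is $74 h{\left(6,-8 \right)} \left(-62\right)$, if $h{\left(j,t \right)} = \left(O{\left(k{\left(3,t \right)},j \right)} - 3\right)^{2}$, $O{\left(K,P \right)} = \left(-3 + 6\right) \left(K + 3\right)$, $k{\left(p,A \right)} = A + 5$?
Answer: $-41292$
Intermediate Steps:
$k{\left(p,A \right)} = 5 + A$
$O{\left(K,P \right)} = 9 + 3 K$ ($O{\left(K,P \right)} = 3 \left(3 + K\right) = 9 + 3 K$)
$h{\left(j,t \right)} = \left(21 + 3 t\right)^{2}$ ($h{\left(j,t \right)} = \left(\left(9 + 3 \left(5 + t\right)\right) - 3\right)^{2} = \left(\left(9 + \left(15 + 3 t\right)\right) - 3\right)^{2} = \left(\left(24 + 3 t\right) - 3\right)^{2} = \left(21 + 3 t\right)^{2}$)
$74 h{\left(6,-8 \right)} \left(-62\right) = 74 \cdot 9 \left(7 - 8\right)^{2} \left(-62\right) = 74 \cdot 9 \left(-1\right)^{2} \left(-62\right) = 74 \cdot 9 \cdot 1 \left(-62\right) = 74 \cdot 9 \left(-62\right) = 666 \left(-62\right) = -41292$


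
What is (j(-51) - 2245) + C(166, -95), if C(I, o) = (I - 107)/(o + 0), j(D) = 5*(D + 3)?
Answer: -236134/95 ≈ -2485.6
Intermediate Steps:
j(D) = 15 + 5*D (j(D) = 5*(3 + D) = 15 + 5*D)
C(I, o) = (-107 + I)/o
(j(-51) - 2245) + C(166, -95) = ((15 + 5*(-51)) - 2245) + (-107 + 166)/(-95) = ((15 - 255) - 2245) - 1/95*59 = (-240 - 2245) - 59/95 = -2485 - 59/95 = -236134/95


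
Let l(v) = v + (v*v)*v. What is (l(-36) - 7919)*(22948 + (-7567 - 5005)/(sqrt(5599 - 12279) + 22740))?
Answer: 109222*(-11474*sqrt(1670) + 130456237*I)/(sqrt(1670) - 11370*I) ≈ -1.2532e+9 - 108.51*I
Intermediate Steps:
l(v) = v + v**3 (l(v) = v + v**2*v = v + v**3)
(l(-36) - 7919)*(22948 + (-7567 - 5005)/(sqrt(5599 - 12279) + 22740)) = ((-36 + (-36)**3) - 7919)*(22948 + (-7567 - 5005)/(sqrt(5599 - 12279) + 22740)) = ((-36 - 46656) - 7919)*(22948 - 12572/(sqrt(-6680) + 22740)) = (-46692 - 7919)*(22948 - 12572/(2*I*sqrt(1670) + 22740)) = -54611*(22948 - 12572/(22740 + 2*I*sqrt(1670))) = -1253213228 + 686569492/(22740 + 2*I*sqrt(1670))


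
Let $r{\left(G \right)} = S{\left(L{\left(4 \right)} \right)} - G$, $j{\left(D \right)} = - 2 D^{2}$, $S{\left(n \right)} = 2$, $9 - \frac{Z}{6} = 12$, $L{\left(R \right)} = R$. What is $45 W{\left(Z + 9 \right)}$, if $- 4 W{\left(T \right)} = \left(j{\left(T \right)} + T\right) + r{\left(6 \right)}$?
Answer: $\frac{7875}{4} \approx 1968.8$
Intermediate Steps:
$Z = -18$ ($Z = 54 - 72 = -18$)
$r{\left(G \right)} = 2 - G$
$W{\left(T \right)} = 1 + \frac{T^{2}}{2} - \frac{T}{4}$ ($W{\left(T \right)} = - \frac{\left(- 2 T^{2} + T\right) + \left(2 - 6\right)}{4} = - \frac{\left(T - 2 T^{2}\right) + \left(2 - 6\right)}{4} = - \frac{\left(T - 2 T^{2}\right) - 4}{4} = - \frac{-4 + T - 2 T^{2}}{4} = 1 + \frac{T^{2}}{2} - \frac{T}{4}$)
$45 W{\left(Z + 9 \right)} = 45 \left(1 + \frac{\left(-18 + 9\right)^{2}}{2} - \frac{-18 + 9}{4}\right) = 45 \left(1 + \frac{\left(-9\right)^{2}}{2} - - \frac{9}{4}\right) = 45 \left(1 + \frac{1}{2} \cdot 81 + \frac{9}{4}\right) = 45 \left(1 + \frac{81}{2} + \frac{9}{4}\right) = 45 \cdot \frac{175}{4} = \frac{7875}{4}$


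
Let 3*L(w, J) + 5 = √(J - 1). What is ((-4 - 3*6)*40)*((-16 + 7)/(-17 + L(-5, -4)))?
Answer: -147840/349 - 2640*I*√5/349 ≈ -423.61 - 16.915*I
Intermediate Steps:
L(w, J) = -5/3 + √(-1 + J)/3 (L(w, J) = -5/3 + √(J - 1)/3 = -5/3 + √(-1 + J)/3)
((-4 - 3*6)*40)*((-16 + 7)/(-17 + L(-5, -4))) = ((-4 - 3*6)*40)*((-16 + 7)/(-17 + (-5/3 + √(-1 - 4)/3))) = ((-4 - 18)*40)*(-9/(-17 + (-5/3 + √(-5)/3))) = (-22*40)*(-9/(-17 + (-5/3 + (I*√5)/3))) = -(-7920)/(-17 + (-5/3 + I*√5/3)) = -(-7920)/(-56/3 + I*√5/3) = 7920/(-56/3 + I*√5/3)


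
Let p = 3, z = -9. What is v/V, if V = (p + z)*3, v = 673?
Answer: -673/18 ≈ -37.389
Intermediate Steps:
V = -18 (V = (3 - 9)*3 = -6*3 = -18)
v/V = 673/(-18) = 673*(-1/18) = -673/18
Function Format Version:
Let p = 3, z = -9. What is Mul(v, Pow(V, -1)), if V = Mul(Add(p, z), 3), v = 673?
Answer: Rational(-673, 18) ≈ -37.389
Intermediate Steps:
V = -18 (V = Mul(Add(3, -9), 3) = Mul(-6, 3) = -18)
Mul(v, Pow(V, -1)) = Mul(673, Pow(-18, -1)) = Mul(673, Rational(-1, 18)) = Rational(-673, 18)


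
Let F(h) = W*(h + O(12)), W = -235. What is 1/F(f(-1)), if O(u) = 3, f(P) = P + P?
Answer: -1/235 ≈ -0.0042553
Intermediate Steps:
f(P) = 2*P
F(h) = -705 - 235*h (F(h) = -235*(h + 3) = -235*(3 + h) = -705 - 235*h)
1/F(f(-1)) = 1/(-705 - 470*(-1)) = 1/(-705 - 235*(-2)) = 1/(-705 + 470) = 1/(-235) = -1/235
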